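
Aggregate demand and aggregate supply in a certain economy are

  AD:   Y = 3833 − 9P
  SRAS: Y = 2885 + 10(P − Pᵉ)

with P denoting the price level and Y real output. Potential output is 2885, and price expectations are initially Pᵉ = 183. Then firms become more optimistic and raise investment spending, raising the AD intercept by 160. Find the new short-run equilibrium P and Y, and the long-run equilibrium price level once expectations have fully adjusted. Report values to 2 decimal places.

AD shifts right: new AD is Y = 3993 − 9P. With Pᵉ = 183, SRAS is Y = 1055 + 10P.
Short run: 3993 − 9P = 1055 + 10P gives 2938 = 19P, so P = 154.63 and Y = 3993 − 9P = 2601.32.
Y = 2601.32 is below potential 2885; expectations adjust and SRAS shifts right until Y = 2885.
Long run: on the new AD curve, 2885 = 3993 − 9P gives P = 123.11.

Short run: P = 154.63, Y = 2601.32. Long run: P = 123.11.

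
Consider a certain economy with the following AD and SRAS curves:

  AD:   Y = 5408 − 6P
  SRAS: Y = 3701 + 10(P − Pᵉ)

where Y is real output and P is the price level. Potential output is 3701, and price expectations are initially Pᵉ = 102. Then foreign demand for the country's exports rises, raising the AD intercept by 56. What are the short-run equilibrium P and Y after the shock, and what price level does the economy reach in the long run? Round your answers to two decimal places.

Short run: P = 173.94, Y = 4420.38. Long run: P = 293.83.

AD shifts right: new AD is Y = 5464 − 6P. With Pᵉ = 102, SRAS is Y = 2681 + 10P.
Short run: 5464 − 6P = 2681 + 10P gives 2783 = 16P, so P = 173.94 and Y = 5464 − 6P = 4420.38.
Y = 4420.38 is above potential 3701; expectations adjust and SRAS shifts left until Y = 3701.
Long run: on the new AD curve, 3701 = 5464 − 6P gives P = 293.83.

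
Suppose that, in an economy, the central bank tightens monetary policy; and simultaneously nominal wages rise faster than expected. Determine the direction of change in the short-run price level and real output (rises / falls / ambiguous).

Price level: ambiguous; output: falls

The first event is a negative demand shock: AD shifts left, which by itself pushes P down and Y down.
The second is an adverse supply shock: SRAS shifts left, which by itself pushes P up and Y down.
The two shocks push P in opposite directions, so the effect on P is ambiguous. Both shocks push Y down, so Y falls.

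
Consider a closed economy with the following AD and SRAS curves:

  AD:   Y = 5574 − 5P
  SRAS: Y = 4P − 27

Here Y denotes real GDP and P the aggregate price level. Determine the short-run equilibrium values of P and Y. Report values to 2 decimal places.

Set AD = SRAS: 5574 − 5P = 4P − 27, so 5601 = 9P and P = 622.33.
Substituting into AD, Y = 5574 − 5P = 2462.33.

P = 622.33, Y = 2462.33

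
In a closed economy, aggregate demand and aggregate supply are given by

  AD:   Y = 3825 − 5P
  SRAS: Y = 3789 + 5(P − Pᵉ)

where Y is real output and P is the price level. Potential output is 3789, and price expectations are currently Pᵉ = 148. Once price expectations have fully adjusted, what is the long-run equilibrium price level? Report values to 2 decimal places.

Long-run P = 7.20

Short run: with Pᵉ = 148, SRAS is Y = 3049 + 5P. Setting AD = SRAS gives 776 = 10P, so P = 77.60 and Y = 3825 − 5P = 3437.00.
Output 3437.00 is below potential 3789, so over time expected prices fall and SRAS shifts right until Y returns to 3789.
Long run: Y = 3789 on the AD curve gives 3789 = 3825 − 5P, so P = 7.20.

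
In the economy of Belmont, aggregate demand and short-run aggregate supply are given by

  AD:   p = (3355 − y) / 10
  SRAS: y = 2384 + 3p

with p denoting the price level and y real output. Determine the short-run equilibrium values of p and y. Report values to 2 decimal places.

Rearrange AD to y = 3355 − 10p.
Set AD = SRAS: 3355 − 10p = 2384 + 3p, so 971 = 13p and p = 74.69.
Substituting into AD, y = 3355 − 10p = 2608.08.

p = 74.69, y = 2608.08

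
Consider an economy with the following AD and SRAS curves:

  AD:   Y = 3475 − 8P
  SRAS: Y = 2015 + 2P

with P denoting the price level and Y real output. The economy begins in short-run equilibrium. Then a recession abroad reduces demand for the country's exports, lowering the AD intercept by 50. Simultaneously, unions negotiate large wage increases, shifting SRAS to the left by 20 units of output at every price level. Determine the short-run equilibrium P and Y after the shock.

After both shocks: AD is Y = 3425 − 8P and SRAS is Y = 1995 + 2P.
Setting them equal: 1430 = 10P, so P = 143.
Y = 3425 − 8·143 = 2281.

P = 143, Y = 2281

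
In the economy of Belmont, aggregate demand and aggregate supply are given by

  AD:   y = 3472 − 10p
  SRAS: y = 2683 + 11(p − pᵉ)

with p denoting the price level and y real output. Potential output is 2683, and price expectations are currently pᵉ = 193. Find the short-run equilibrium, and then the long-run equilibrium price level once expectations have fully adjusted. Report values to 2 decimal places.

Short run: with pᵉ = 193, SRAS is y = 560 + 11p. Setting AD = SRAS gives 2912 = 21p, so p = 138.67 and y = 3472 − 10p = 2085.33.
Output 2085.33 is below potential 2683, so over time expected prices fall and SRAS shifts right until y returns to 2683.
Long run: y = 2683 on the AD curve gives 2683 = 3472 − 10p, so p = 78.90.

Short run: p = 138.67, y = 2085.33. Long run: p = 78.90.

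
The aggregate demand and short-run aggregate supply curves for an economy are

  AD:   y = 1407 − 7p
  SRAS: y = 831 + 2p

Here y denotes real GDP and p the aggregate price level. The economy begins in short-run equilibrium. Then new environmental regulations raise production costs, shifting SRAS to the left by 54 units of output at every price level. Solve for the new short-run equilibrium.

This is a negative supply shock: SRAS shifts left.
New SRAS: y = 777 + 2p.
Set AD = SRAS: 1407 − 7p = 777 + 2p, so 630 = 9p and p = 70.
y = 1407 − 7·70 = 917.

p = 70, y = 917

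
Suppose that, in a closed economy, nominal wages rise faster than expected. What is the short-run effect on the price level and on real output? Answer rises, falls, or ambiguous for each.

Price level: rises; output: falls

This is an adverse supply shock: SRAS shifts left.
Moving along the downward-sloping AD curve, P rises and Y falls.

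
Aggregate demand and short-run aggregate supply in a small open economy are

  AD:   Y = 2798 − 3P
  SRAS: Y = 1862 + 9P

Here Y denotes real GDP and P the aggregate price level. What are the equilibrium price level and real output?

P = 78, Y = 2564

Set AD = SRAS: 2798 − 3P = 1862 + 9P, so 936 = 12P and P = 78.
Then Y = 2798 − 3·78 = 2564.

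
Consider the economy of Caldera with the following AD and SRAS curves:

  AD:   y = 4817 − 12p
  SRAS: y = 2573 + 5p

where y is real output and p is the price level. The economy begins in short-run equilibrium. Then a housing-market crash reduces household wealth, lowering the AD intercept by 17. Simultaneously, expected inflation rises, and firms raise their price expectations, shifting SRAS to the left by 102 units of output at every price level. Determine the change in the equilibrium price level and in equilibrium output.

Δp = +5, Δy = -77

After both shocks: AD is y = 4800 − 12p and SRAS is y = 2471 + 5p.
Setting them equal: 2329 = 17p, so p = 137.
y = 4800 − 12·137 = 3156.
Initially p = 132, y = 3233, so Δp = +5 and Δy = -77.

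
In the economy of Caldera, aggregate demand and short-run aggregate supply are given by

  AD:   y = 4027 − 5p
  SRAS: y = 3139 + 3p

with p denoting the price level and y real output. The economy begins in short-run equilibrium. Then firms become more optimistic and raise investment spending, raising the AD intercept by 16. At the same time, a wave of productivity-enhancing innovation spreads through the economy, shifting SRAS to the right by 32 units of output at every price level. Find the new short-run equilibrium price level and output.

p = 109, y = 3498

After both shocks: AD is y = 4043 − 5p and SRAS is y = 3171 + 3p.
Setting them equal: 872 = 8p, so p = 109.
y = 4043 − 5·109 = 3498.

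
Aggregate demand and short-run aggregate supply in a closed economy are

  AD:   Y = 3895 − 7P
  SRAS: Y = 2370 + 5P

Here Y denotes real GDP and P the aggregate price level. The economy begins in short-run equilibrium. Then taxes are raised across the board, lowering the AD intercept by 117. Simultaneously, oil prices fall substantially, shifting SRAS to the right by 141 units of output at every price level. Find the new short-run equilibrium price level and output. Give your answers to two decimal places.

P = 105.58, Y = 3038.92

After both shocks: AD is Y = 3778 − 7P and SRAS is Y = 2511 + 5P.
Setting them equal: 1267 = 12P, so P = 105.58.
Substituting into AD, Y = 3038.92.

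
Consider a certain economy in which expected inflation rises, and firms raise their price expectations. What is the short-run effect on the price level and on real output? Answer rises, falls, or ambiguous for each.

This is an adverse supply shock: SRAS shifts left.
Moving along the downward-sloping AD curve, P rises and Y falls.

Price level: rises; output: falls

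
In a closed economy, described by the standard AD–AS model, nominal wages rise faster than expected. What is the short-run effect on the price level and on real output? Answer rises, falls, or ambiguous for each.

Price level: rises; output: falls

This is an adverse supply shock: SRAS shifts left.
Moving along the downward-sloping AD curve, P rises and Y falls.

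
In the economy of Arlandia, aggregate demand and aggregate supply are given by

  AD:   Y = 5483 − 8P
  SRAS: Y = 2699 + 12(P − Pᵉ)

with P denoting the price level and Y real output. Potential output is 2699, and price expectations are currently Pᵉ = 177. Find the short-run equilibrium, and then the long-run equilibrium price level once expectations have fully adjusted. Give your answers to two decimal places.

Short run: with Pᵉ = 177, SRAS is Y = 575 + 12P. Setting AD = SRAS gives 4908 = 20P, so P = 245.40 and Y = 5483 − 8P = 3519.80.
Output 3519.80 is above potential 2699, so over time expected prices rise and SRAS shifts left until Y returns to 2699.
Long run: Y = 2699 on the AD curve gives 2699 = 5483 − 8P, so P = 348.00.

Short run: P = 245.40, Y = 3519.80. Long run: P = 348.00.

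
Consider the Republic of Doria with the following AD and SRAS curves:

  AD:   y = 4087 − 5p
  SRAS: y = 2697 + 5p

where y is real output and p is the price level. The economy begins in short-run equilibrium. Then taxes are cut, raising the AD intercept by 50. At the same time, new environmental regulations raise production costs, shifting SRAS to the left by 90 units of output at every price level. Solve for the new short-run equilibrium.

p = 153, y = 3372

After both shocks: AD is y = 4137 − 5p and SRAS is y = 2607 + 5p.
Setting them equal: 1530 = 10p, so p = 153.
y = 4137 − 5·153 = 3372.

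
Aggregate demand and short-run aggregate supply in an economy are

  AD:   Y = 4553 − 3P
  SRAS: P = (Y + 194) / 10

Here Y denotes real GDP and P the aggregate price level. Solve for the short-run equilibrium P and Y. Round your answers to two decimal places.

P = 365.15, Y = 3457.54

Rearrange SRAS to Y = 10P − 194.
Set AD = SRAS: 4553 − 3P = 10P − 194, so 4747 = 13P and P = 365.15.
Substituting into AD, Y = 4553 − 3P = 3457.54.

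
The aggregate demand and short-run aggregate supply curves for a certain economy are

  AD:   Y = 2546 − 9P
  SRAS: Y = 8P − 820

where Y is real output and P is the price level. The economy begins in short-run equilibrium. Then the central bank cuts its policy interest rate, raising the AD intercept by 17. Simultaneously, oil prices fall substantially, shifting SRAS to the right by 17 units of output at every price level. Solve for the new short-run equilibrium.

P = 198, Y = 781

After both shocks: AD is Y = 2563 − 9P and SRAS is Y = 8P − 803.
Setting them equal: 3366 = 17P, so P = 198.
Y = 2563 − 9·198 = 781.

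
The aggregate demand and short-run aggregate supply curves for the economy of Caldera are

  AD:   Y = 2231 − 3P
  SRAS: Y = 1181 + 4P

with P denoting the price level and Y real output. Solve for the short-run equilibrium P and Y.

P = 150, Y = 1781

Set AD = SRAS: 2231 − 3P = 1181 + 4P, so 1050 = 7P and P = 150.
Then Y = 2231 − 3·150 = 1781.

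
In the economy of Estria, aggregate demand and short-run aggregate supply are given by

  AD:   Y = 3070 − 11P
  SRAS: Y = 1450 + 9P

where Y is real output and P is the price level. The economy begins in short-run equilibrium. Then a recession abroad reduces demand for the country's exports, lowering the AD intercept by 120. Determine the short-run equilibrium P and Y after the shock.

P = 75, Y = 2125

This is a negative demand shock: AD shifts left.
New AD: Y = 2950 − 11P.
Set AD = SRAS: 2950 − 11P = 1450 + 9P, so 1500 = 20P and P = 75.
Y = 2950 − 11·75 = 2125.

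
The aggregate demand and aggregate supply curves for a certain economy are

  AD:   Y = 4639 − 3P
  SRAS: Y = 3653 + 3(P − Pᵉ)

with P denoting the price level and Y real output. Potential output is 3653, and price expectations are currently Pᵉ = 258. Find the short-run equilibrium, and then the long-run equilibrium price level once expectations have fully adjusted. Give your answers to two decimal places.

Short run: with Pᵉ = 258, SRAS is Y = 2879 + 3P. Setting AD = SRAS gives 1760 = 6P, so P = 293.33 and Y = 4639 − 3P = 3759.00.
Output 3759.00 is above potential 3653, so over time expected prices rise and SRAS shifts left until Y returns to 3653.
Long run: Y = 3653 on the AD curve gives 3653 = 4639 − 3P, so P = 328.67.

Short run: P = 293.33, Y = 3759.00. Long run: P = 328.67.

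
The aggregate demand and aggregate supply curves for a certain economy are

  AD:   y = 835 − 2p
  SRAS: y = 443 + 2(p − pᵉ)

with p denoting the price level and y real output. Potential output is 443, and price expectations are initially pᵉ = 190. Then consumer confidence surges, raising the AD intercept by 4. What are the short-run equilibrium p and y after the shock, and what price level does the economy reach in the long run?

AD shifts right: new AD is y = 839 − 2p. With pᵉ = 190, SRAS is y = 63 + 2p.
Short run: 839 − 2p = 63 + 2p gives 776 = 4p, so p = 194 and y = 839 − 2·194 = 451.
y = 451 is above potential 443; expectations adjust and SRAS shifts left until y = 443.
Long run: on the new AD curve, 443 = 839 − 2p gives p = 198.

Short run: p = 194, y = 451. Long run: p = 198.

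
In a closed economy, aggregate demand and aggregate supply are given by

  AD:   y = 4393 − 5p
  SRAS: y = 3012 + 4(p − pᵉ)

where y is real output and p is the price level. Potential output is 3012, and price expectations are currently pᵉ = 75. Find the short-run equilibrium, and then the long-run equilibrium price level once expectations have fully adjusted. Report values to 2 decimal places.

Short run: with pᵉ = 75, SRAS is y = 2712 + 4p. Setting AD = SRAS gives 1681 = 9p, so p = 186.78 and y = 4393 − 5p = 3459.11.
Output 3459.11 is above potential 3012, so over time expected prices rise and SRAS shifts left until y returns to 3012.
Long run: y = 3012 on the AD curve gives 3012 = 4393 − 5p, so p = 276.20.

Short run: p = 186.78, y = 3459.11. Long run: p = 276.20.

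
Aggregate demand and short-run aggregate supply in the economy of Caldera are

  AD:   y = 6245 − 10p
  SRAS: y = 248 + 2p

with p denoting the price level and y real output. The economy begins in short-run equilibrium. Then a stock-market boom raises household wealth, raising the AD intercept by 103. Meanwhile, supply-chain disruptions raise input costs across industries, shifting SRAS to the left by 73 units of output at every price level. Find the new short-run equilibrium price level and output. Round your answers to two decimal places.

After both shocks: AD is y = 6348 − 10p and SRAS is y = 175 + 2p.
Setting them equal: 6173 = 12p, so p = 514.42.
Substituting into AD, y = 1203.83.

p = 514.42, y = 1203.83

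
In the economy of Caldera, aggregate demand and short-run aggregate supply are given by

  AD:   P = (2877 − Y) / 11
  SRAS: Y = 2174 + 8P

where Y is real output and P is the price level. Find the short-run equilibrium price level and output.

P = 37, Y = 2470

Rearrange AD to Y = 2877 − 11P.
Set AD = SRAS: 2877 − 11P = 2174 + 8P, so 703 = 19P and P = 37.
Then Y = 2877 − 11·37 = 2470.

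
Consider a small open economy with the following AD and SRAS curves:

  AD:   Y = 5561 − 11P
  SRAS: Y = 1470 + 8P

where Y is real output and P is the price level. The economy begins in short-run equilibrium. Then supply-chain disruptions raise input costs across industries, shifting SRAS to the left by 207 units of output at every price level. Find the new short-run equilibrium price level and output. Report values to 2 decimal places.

This is a negative supply shock: SRAS shifts left.
New SRAS: Y = 1263 + 8P.
Set AD = SRAS: 5561 − 11P = 1263 + 8P, so 4298 = 19P and P = 226.21.
Substituting into AD, Y = 3072.68.

P = 226.21, Y = 3072.68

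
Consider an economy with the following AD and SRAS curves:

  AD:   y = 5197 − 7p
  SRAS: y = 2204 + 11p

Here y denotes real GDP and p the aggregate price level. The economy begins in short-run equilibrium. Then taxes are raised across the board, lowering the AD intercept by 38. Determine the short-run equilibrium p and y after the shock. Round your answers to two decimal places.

p = 164.17, y = 4009.83

This is a negative demand shock: AD shifts left.
New AD: y = 5159 − 7p.
Set AD = SRAS: 5159 − 7p = 2204 + 11p, so 2955 = 18p and p = 164.17.
Substituting into AD, y = 4009.83.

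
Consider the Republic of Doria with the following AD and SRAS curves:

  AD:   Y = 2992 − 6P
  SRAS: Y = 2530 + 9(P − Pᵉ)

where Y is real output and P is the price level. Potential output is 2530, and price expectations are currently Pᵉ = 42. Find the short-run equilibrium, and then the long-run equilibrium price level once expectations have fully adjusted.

Short run: P = 56, Y = 2656. Long run: P = 77.

Short run: with Pᵉ = 42, SRAS is Y = 2152 + 9P. Setting AD = SRAS gives 840 = 15P, so P = 56 and Y = 2992 − 6·56 = 2656.
Output 2656 is above potential 2530, so over time expected prices rise and SRAS shifts left until Y returns to 2530.
Long run: Y = 2530 on the AD curve gives 2530 = 2992 − 6P, so P = 77.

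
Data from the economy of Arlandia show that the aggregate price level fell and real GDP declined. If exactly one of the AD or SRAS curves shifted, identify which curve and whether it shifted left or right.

P fell and Y fell. An AD shift moves P and Y in the same direction; an SRAS shift moves them in opposite directions.
Here P and Y moved in the same direction, so the AD curve shifted.
Since Y fell, AD shifted left.

AD shifted left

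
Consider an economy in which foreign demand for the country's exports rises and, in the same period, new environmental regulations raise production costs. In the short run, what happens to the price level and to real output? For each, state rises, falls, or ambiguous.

Price level: rises; output: ambiguous

The first event is a positive demand shock: AD shifts right, which by itself pushes P up and Y up.
The second is an adverse supply shock: SRAS shifts left, which by itself pushes P up and Y down.
Both shocks push P up, so P rises. The two shocks push Y in opposite directions, so the effect on Y is ambiguous.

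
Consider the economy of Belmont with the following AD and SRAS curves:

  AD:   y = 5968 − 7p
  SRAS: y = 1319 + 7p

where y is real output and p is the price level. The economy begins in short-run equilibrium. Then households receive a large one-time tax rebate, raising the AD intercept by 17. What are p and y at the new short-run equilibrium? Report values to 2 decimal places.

p = 333.29, y = 3652.00

This is a positive demand shock: AD shifts right.
New AD: y = 5985 − 7p.
Set AD = SRAS: 5985 − 7p = 1319 + 7p, so 4666 = 14p and p = 333.29.
Substituting into AD, y = 3652.00.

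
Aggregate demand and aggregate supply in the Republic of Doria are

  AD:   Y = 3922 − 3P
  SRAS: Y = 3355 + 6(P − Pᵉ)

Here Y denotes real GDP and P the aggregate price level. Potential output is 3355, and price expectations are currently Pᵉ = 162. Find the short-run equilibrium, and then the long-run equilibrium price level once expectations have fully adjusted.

Short run: with Pᵉ = 162, SRAS is Y = 2383 + 6P. Setting AD = SRAS gives 1539 = 9P, so P = 171 and Y = 3922 − 3·171 = 3409.
Output 3409 is above potential 3355, so over time expected prices rise and SRAS shifts left until Y returns to 3355.
Long run: Y = 3355 on the AD curve gives 3355 = 3922 − 3P, so P = 189.

Short run: P = 171, Y = 3409. Long run: P = 189.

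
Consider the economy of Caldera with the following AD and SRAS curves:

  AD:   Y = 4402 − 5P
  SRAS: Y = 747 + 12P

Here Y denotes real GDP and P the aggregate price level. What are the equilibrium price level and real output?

Set AD = SRAS: 4402 − 5P = 747 + 12P, so 3655 = 17P and P = 215.
Then Y = 4402 − 5·215 = 3327.

P = 215, Y = 3327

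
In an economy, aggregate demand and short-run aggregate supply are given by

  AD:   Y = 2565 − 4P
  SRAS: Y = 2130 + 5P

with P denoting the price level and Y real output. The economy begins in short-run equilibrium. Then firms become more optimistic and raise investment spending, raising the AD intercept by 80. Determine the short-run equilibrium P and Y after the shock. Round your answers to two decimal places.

P = 57.22, Y = 2416.11

This is a positive demand shock: AD shifts right.
New AD: Y = 2645 − 4P.
Set AD = SRAS: 2645 − 4P = 2130 + 5P, so 515 = 9P and P = 57.22.
Substituting into AD, Y = 2416.11.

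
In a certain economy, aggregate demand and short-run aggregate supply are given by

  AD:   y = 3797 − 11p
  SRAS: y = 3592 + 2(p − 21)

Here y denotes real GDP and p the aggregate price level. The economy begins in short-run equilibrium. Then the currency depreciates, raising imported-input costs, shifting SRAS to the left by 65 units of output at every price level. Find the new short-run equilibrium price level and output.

This is a negative supply shock: SRAS shifts left.
New SRAS: y = 3485 + 2p.
Set AD = SRAS: 3797 − 11p = 3485 + 2p, so 312 = 13p and p = 24.
y = 3797 − 11·24 = 3533.

p = 24, y = 3533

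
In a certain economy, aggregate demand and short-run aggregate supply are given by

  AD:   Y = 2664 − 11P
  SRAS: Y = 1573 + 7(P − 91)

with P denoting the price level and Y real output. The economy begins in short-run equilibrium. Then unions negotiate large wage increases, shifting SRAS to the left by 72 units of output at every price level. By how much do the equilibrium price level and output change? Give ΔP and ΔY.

ΔP = +4, ΔY = -44

This is a negative supply shock: SRAS shifts left.
New SRAS: Y = 864 + 7P.
Set AD = SRAS: 2664 − 11P = 864 + 7P, so 1800 = 18P and P = 100.
Y = 2664 − 11·100 = 1564.
Initially P = 96, Y = 1608, so ΔP = +4 and ΔY = -44.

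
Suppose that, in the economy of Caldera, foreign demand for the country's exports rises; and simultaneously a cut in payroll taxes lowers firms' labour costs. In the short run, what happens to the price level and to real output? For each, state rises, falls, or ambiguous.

The first event is a positive demand shock: AD shifts right, which by itself pushes P up and Y up.
The second is a favourable supply shock: SRAS shifts right, which by itself pushes P down and Y up.
The two shocks push P in opposite directions, so the effect on P is ambiguous. Both shocks push Y up, so Y rises.

Price level: ambiguous; output: rises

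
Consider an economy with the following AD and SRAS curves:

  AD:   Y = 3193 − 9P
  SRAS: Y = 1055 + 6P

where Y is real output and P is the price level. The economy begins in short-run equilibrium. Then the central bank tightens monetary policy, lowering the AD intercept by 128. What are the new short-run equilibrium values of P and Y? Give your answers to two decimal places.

P = 134.00, Y = 1859.00

This is a negative demand shock: AD shifts left.
New AD: Y = 3065 − 9P.
Set AD = SRAS: 3065 − 9P = 1055 + 6P, so 2010 = 15P and P = 134.00.
Substituting into AD, Y = 1859.00.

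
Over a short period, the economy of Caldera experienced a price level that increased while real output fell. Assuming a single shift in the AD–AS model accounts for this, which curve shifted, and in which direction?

P rose and Y fell. An AD shift moves P and Y in the same direction; an SRAS shift moves them in opposite directions.
Here P and Y moved in opposite directions, so the SRAS curve shifted.
Since Y fell, SRAS shifted left.

SRAS shifted left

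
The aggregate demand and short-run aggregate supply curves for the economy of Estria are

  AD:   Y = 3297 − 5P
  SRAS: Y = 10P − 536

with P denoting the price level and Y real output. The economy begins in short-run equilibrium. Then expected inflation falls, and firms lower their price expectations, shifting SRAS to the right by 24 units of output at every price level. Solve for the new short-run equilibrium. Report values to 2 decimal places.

This is a positive supply shock: SRAS shifts right.
New SRAS: Y = 10P − 512.
Set AD = SRAS: 3297 − 5P = 10P − 512, so 3809 = 15P and P = 253.93.
Substituting into AD, Y = 2027.33.

P = 253.93, Y = 2027.33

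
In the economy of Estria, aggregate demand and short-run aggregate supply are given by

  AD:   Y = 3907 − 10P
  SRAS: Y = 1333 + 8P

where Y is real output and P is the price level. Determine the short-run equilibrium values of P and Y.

P = 143, Y = 2477

Set AD = SRAS: 3907 − 10P = 1333 + 8P, so 2574 = 18P and P = 143.
Then Y = 3907 − 10·143 = 2477.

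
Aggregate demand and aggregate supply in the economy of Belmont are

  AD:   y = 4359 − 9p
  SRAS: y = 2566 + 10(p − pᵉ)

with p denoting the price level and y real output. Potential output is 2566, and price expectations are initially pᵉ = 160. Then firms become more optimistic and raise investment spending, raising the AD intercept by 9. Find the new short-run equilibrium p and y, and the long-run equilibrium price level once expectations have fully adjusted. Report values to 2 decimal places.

AD shifts right: new AD is y = 4368 − 9p. With pᵉ = 160, SRAS is y = 966 + 10p.
Short run: 4368 − 9p = 966 + 10p gives 3402 = 19p, so p = 179.05 and y = 4368 − 9p = 2756.53.
y = 2756.53 is above potential 2566; expectations adjust and SRAS shifts left until y = 2566.
Long run: on the new AD curve, 2566 = 4368 − 9p gives p = 200.22.

Short run: p = 179.05, y = 2756.53. Long run: p = 200.22.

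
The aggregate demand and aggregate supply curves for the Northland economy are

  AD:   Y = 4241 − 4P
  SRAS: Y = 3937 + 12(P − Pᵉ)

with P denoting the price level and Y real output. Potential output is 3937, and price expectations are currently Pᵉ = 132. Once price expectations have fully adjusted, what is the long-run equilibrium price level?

Long-run P = 76

Short run: with Pᵉ = 132, SRAS is Y = 2353 + 12P. Setting AD = SRAS gives 1888 = 16P, so P = 118 and Y = 4241 − 4·118 = 3769.
Output 3769 is below potential 3937, so over time expected prices fall and SRAS shifts right until Y returns to 3937.
Long run: Y = 3937 on the AD curve gives 3937 = 4241 − 4P, so P = 76.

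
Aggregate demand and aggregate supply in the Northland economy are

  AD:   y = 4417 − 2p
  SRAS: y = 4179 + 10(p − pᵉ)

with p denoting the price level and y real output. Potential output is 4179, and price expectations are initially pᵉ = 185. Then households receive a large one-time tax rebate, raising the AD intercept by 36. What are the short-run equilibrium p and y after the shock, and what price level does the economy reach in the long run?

Short run: p = 177, y = 4099. Long run: p = 137.

AD shifts right: new AD is y = 4453 − 2p. With pᵉ = 185, SRAS is y = 2329 + 10p.
Short run: 4453 − 2p = 2329 + 10p gives 2124 = 12p, so p = 177 and y = 4453 − 2·177 = 4099.
y = 4099 is below potential 4179; expectations adjust and SRAS shifts right until y = 4179.
Long run: on the new AD curve, 4179 = 4453 − 2p gives p = 137.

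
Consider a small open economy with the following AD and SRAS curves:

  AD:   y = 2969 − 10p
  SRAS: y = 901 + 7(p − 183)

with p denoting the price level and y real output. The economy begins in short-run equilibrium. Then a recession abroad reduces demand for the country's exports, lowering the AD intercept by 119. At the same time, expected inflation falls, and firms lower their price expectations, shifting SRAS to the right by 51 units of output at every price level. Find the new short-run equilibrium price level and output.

p = 187, y = 980

After both shocks: AD is y = 2850 − 10p and SRAS is y = 7p − 329.
Setting them equal: 3179 = 17p, so p = 187.
y = 2850 − 10·187 = 980.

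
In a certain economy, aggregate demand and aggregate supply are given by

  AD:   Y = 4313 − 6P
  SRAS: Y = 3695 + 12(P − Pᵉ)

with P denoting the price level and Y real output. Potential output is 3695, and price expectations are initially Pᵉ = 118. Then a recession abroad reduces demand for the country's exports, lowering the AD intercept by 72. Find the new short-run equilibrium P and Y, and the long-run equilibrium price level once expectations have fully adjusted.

AD shifts left: new AD is Y = 4241 − 6P. With Pᵉ = 118, SRAS is Y = 2279 + 12P.
Short run: 4241 − 6P = 2279 + 12P gives 1962 = 18P, so P = 109 and Y = 4241 − 6·109 = 3587.
Y = 3587 is below potential 3695; expectations adjust and SRAS shifts right until Y = 3695.
Long run: on the new AD curve, 3695 = 4241 − 6P gives P = 91.

Short run: P = 109, Y = 3587. Long run: P = 91.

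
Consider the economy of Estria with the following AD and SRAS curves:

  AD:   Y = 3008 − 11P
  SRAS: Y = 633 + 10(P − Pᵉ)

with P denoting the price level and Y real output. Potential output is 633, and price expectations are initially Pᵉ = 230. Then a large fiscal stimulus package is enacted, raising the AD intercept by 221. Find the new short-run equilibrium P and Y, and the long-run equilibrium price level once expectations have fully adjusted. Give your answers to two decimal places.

Short run: P = 233.14, Y = 664.43. Long run: P = 236.00.

AD shifts right: new AD is Y = 3229 − 11P. With Pᵉ = 230, SRAS is Y = 10P − 1667.
Short run: 3229 − 11P = 10P − 1667 gives 4896 = 21P, so P = 233.14 and Y = 3229 − 11P = 664.43.
Y = 664.43 is above potential 633; expectations adjust and SRAS shifts left until Y = 633.
Long run: on the new AD curve, 633 = 3229 − 11P gives P = 236.00.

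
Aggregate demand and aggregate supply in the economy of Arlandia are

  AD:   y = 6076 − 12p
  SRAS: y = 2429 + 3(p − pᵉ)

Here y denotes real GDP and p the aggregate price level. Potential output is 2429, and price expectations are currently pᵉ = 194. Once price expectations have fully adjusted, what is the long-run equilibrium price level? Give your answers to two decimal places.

Long-run p = 303.92

Short run: with pᵉ = 194, SRAS is y = 1847 + 3p. Setting AD = SRAS gives 4229 = 15p, so p = 281.93 and y = 6076 − 12p = 2692.80.
Output 2692.80 is above potential 2429, so over time expected prices rise and SRAS shifts left until y returns to 2429.
Long run: y = 2429 on the AD curve gives 2429 = 6076 − 12p, so p = 303.92.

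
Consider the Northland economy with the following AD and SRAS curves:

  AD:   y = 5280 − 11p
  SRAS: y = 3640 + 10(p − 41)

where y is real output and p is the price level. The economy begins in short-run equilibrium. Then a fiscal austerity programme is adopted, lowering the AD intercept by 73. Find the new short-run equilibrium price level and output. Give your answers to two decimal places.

p = 94.14, y = 4171.43

This is a negative demand shock: AD shifts left.
New AD: y = 5207 − 11p.
SRAS can be written y = 3230 + 10p.
Set AD = SRAS: 5207 − 11p = 3230 + 10p, so 1977 = 21p and p = 94.14.
Substituting into AD, y = 4171.43.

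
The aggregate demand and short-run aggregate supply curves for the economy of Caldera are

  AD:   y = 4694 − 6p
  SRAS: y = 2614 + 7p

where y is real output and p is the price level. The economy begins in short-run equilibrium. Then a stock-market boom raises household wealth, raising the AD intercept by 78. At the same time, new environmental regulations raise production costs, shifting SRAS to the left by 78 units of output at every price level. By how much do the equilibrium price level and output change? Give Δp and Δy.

Δp = +12, Δy = +6

After both shocks: AD is y = 4772 − 6p and SRAS is y = 2536 + 7p.
Setting them equal: 2236 = 13p, so p = 172.
y = 4772 − 6·172 = 3740.
Initially p = 160, y = 3734, so Δp = +12 and Δy = +6.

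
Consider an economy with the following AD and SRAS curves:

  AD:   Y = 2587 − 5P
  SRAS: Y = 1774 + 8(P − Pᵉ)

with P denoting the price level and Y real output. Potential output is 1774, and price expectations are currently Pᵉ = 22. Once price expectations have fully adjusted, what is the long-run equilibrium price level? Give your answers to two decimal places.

Long-run P = 162.60

Short run: with Pᵉ = 22, SRAS is Y = 1598 + 8P. Setting AD = SRAS gives 989 = 13P, so P = 76.08 and Y = 2587 − 5P = 2206.62.
Output 2206.62 is above potential 1774, so over time expected prices rise and SRAS shifts left until Y returns to 1774.
Long run: Y = 1774 on the AD curve gives 1774 = 2587 − 5P, so P = 162.60.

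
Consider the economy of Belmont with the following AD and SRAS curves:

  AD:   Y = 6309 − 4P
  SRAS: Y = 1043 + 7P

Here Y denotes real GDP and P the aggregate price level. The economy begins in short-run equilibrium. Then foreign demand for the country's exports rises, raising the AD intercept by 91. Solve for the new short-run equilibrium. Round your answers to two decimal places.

This is a positive demand shock: AD shifts right.
New AD: Y = 6400 − 4P.
Set AD = SRAS: 6400 − 4P = 1043 + 7P, so 5357 = 11P and P = 487.00.
Substituting into AD, Y = 4452.00.

P = 487.00, Y = 4452.00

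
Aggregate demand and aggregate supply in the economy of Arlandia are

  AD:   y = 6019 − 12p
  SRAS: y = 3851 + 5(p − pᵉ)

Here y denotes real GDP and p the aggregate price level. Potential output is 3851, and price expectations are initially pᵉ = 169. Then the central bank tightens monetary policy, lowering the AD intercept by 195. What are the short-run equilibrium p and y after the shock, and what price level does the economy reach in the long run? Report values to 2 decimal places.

AD shifts left: new AD is y = 5824 − 12p. With pᵉ = 169, SRAS is y = 3006 + 5p.
Short run: 5824 − 12p = 3006 + 5p gives 2818 = 17p, so p = 165.76 and y = 5824 − 12p = 3834.82.
y = 3834.82 is below potential 3851; expectations adjust and SRAS shifts right until y = 3851.
Long run: on the new AD curve, 3851 = 5824 − 12p gives p = 164.42.

Short run: p = 165.76, y = 3834.82. Long run: p = 164.42.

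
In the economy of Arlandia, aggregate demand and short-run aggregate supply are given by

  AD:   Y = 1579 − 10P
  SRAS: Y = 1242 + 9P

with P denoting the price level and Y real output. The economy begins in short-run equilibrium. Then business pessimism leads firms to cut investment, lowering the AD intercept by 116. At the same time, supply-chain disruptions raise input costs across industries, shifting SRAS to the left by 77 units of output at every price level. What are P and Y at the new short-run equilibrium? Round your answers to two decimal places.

After both shocks: AD is Y = 1463 − 10P and SRAS is Y = 1165 + 9P.
Setting them equal: 298 = 19P, so P = 15.68.
Substituting into AD, Y = 1306.16.

P = 15.68, Y = 1306.16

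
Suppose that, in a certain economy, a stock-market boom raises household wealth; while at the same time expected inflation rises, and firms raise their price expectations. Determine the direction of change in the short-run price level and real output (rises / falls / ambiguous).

The first event is a positive demand shock: AD shifts right, which by itself pushes P up and Y up.
The second is an adverse supply shock: SRAS shifts left, which by itself pushes P up and Y down.
Both shocks push P up, so P rises. The two shocks push Y in opposite directions, so the effect on Y is ambiguous.

Price level: rises; output: ambiguous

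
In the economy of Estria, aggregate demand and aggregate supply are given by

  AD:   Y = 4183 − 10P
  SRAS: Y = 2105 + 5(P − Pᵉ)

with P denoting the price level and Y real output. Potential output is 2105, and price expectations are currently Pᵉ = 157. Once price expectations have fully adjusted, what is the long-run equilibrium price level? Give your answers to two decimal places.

Long-run P = 207.80

Short run: with Pᵉ = 157, SRAS is Y = 1320 + 5P. Setting AD = SRAS gives 2863 = 15P, so P = 190.87 and Y = 4183 − 10P = 2274.33.
Output 2274.33 is above potential 2105, so over time expected prices rise and SRAS shifts left until Y returns to 2105.
Long run: Y = 2105 on the AD curve gives 2105 = 4183 − 10P, so P = 207.80.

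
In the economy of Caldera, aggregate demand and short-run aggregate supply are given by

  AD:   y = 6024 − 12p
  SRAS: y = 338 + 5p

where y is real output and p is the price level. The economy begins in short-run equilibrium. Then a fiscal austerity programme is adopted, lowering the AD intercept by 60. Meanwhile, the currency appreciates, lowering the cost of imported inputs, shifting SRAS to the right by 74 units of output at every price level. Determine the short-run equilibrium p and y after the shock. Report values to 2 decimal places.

After both shocks: AD is y = 5964 − 12p and SRAS is y = 412 + 5p.
Setting them equal: 5552 = 17p, so p = 326.59.
Substituting into AD, y = 2044.94.

p = 326.59, y = 2044.94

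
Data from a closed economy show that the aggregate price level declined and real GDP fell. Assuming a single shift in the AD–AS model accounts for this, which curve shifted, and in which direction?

P fell and Y fell. An AD shift moves P and Y in the same direction; an SRAS shift moves them in opposite directions.
Here P and Y moved in the same direction, so the AD curve shifted.
Since Y fell, AD shifted left.

AD shifted left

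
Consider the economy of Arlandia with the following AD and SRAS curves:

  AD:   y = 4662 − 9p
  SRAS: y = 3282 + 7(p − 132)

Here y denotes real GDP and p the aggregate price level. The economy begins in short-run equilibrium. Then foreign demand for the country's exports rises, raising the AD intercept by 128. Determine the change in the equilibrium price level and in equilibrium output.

Δp = +8, Δy = +56

This is a positive demand shock: AD shifts right.
New AD: y = 4790 − 9p.
SRAS can be written y = 2358 + 7p.
Set AD = SRAS: 4790 − 9p = 2358 + 7p, so 2432 = 16p and p = 152.
y = 4790 − 9·152 = 3422.
Initially p = 144, y = 3366, so Δp = +8 and Δy = +56.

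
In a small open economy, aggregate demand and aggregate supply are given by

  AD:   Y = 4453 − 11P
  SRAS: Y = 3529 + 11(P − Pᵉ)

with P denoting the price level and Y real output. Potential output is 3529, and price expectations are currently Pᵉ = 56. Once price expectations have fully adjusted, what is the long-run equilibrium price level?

Long-run P = 84

Short run: with Pᵉ = 56, SRAS is Y = 2913 + 11P. Setting AD = SRAS gives 1540 = 22P, so P = 70 and Y = 4453 − 11·70 = 3683.
Output 3683 is above potential 3529, so over time expected prices rise and SRAS shifts left until Y returns to 3529.
Long run: Y = 3529 on the AD curve gives 3529 = 4453 − 11P, so P = 84.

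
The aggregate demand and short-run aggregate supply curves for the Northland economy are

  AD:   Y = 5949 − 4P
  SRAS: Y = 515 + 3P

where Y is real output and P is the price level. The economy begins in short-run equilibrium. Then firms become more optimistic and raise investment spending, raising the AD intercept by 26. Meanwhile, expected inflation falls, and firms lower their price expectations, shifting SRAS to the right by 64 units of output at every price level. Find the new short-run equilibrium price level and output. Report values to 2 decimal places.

After both shocks: AD is Y = 5975 − 4P and SRAS is Y = 579 + 3P.
Setting them equal: 5396 = 7P, so P = 770.86.
Substituting into AD, Y = 2891.57.

P = 770.86, Y = 2891.57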